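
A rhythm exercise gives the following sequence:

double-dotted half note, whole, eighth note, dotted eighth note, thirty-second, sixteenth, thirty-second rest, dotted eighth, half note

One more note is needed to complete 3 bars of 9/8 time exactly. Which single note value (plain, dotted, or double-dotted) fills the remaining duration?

dotted quarter note

3 bars of 9/8 = 108 thirty-second notes.
Convert each value to thirty-second notes: double-dotted half note = 28; whole = 32; eighth note = 4; dotted eighth note = 6; thirty-second = 1; sixteenth = 2; thirty-second rest = 1; dotted eighth = 6; half note = 16.
Adding: 28 + 32 + 4 + 6 + 1 + 2 + 1 + 6 + 16 = 96.
Remaining: 108 − 96 = 12 thirty-second notes, which is a dotted quarter note.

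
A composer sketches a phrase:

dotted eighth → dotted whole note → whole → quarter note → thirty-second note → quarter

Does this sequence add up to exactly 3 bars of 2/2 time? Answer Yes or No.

No

One bar of 2/2 = 32 thirty-second notes, so 3 bars = 96.
Express everything in thirty-second notes: dotted eighth = 6; dotted whole note = 48; whole = 32; quarter note = 8; thirty-second note = 1; quarter = 8.
Total: 6 + 48 + 32 + 8 + 1 + 8 = 103.
103 exceeds 96, so the answer is No.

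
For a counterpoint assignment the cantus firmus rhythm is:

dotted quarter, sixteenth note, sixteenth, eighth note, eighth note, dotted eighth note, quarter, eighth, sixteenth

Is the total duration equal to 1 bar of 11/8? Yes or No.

One bar of 11/8 = 22 sixteenth notes.
In sixteenth notes: dotted quarter = 6; sixteenth note = 1; sixteenth = 1; eighth note = 2; eighth note = 2; dotted eighth note = 3; quarter = 4; eighth = 2; sixteenth = 1.
Total: 6 + 1 + 1 + 2 + 2 + 3 + 4 + 2 + 1 = 22.
22 equals 22, so the answer is Yes.

Yes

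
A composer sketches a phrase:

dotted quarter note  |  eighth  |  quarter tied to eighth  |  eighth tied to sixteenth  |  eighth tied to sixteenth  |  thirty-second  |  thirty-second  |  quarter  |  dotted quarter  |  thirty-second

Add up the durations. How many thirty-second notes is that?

63

Express everything in thirty-second notes: dotted quarter note = 12; eighth = 4; quarter tied to eighth (quarter + eighth) = 12; eighth tied to sixteenth (eighth + sixteenth) = 6; eighth tied to sixteenth (eighth + sixteenth) = 6; thirty-second = 1; thirty-second = 1; quarter = 8; dotted quarter = 12; thirty-second = 1.
Altogether 12 + 4 + 12 + 6 + 6 + 1 + 1 + 8 + 12 + 1 = 63 thirty-second notes.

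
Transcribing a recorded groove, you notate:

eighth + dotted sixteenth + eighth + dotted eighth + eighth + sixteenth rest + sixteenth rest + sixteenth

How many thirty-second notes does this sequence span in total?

Each duration in thirty-second notes: eighth = 4; dotted sixteenth = 3; eighth = 4; dotted eighth = 6; eighth = 4; sixteenth rest = 2; sixteenth rest = 2; sixteenth = 2.
Sum: 4 + 3 + 4 + 6 + 4 + 2 + 2 + 2 = 27 thirty-second notes.

27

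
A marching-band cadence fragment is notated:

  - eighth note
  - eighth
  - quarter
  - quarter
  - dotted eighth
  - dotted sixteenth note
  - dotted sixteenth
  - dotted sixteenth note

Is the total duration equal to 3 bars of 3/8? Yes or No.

One bar of 3/8 = 12 thirty-second notes, so 3 bars = 36.
Working in thirty-second notes: eighth note = 4; eighth = 4; quarter = 8; quarter = 8; dotted eighth = 6; dotted sixteenth note = 3; dotted sixteenth = 3; dotted sixteenth note = 3.
Sum: 4 + 4 + 8 + 8 + 6 + 3 + 3 + 3 = 39.
39 exceeds 36, so the answer is No.

No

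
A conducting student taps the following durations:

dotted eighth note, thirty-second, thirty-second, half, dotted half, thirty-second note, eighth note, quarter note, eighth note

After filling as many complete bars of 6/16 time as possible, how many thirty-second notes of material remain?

5

One bar of 6/16 = 12 thirty-second notes.
Each duration in thirty-second notes: dotted eighth note = 6; thirty-second = 1; thirty-second = 1; half = 16; dotted half = 24; thirty-second note = 1; eighth note = 4; quarter note = 8; eighth note = 4.
Adding: 6 + 1 + 1 + 16 + 24 + 1 + 4 + 8 + 4 = 65.
65 ÷ 12 = 5 complete bars with 5 thirty-second notes remaining.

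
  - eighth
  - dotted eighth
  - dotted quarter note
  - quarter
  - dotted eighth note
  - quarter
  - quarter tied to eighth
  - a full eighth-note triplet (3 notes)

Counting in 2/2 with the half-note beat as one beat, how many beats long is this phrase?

One half-note beat = 8 sixteenth notes.
In sixteenth notes: eighth = 2; dotted eighth = 3; dotted quarter note = 6; quarter = 4; dotted eighth note = 3; quarter = 4; quarter tied to eighth (quarter + eighth) = 6; a full eighth-note triplet (3 notes) (three triplet eighths span one quarter) = 4.
Sum: 2 + 3 + 6 + 4 + 3 + 4 + 6 + 4 = 32.
32 ÷ 8 = 4 beats.

4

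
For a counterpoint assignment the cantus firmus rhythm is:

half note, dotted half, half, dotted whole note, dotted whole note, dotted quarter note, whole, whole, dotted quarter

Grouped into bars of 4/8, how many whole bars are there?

15

One bar of 4/8 = 4 eighth notes.
In eighth notes: half note = 4; dotted half = 6; half = 4; dotted whole note = 12; dotted whole note = 12; dotted quarter note = 3; whole = 8; whole = 8; dotted quarter = 3.
Sum: 4 + 6 + 4 + 12 + 12 + 3 + 8 + 8 + 3 = 60.
60 ÷ 4 = 15 complete bars with 0 left over.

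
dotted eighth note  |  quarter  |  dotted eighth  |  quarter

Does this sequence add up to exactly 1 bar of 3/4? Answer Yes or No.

No

One bar of 3/4 = 12 sixteenth notes.
In sixteenth notes: dotted eighth note = 3; quarter = 4; dotted eighth = 3; quarter = 4.
Altogether 3 + 4 + 3 + 4 = 14.
14 exceeds 12, so the answer is No.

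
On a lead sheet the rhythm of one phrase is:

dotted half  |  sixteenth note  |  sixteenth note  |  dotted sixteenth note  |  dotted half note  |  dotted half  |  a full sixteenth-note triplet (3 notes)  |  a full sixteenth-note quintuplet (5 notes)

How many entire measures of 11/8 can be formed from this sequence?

2

One bar of 11/8 = 44 thirty-second notes.
In thirty-second notes: dotted half = 24; sixteenth note = 2; sixteenth note = 2; dotted sixteenth note = 3; dotted half note = 24; dotted half = 24; a full sixteenth-note triplet (3 notes) (three triplet sixteenths span one eighth) = 4; a full sixteenth-note quintuplet (5 notes) (five quintuplet sixteenths span one quarter) = 8.
Adding: 24 + 2 + 2 + 3 + 24 + 24 + 4 + 8 = 91.
91 ÷ 44 = 2 complete bars with 3 left over.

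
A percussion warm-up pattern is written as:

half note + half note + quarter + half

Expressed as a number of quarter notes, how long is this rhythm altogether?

Each duration in quarter notes: half note = 2; half note = 2; quarter = 1; half = 2.
Altogether 2 + 2 + 1 + 2 = 7 quarter notes.

7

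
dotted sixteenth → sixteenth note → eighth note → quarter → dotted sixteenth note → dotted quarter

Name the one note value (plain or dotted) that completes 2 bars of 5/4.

dotted whole note

2 bars of 5/4 = 80 thirty-second notes.
Each duration in thirty-second notes: dotted sixteenth = 3; sixteenth note = 2; eighth note = 4; quarter = 8; dotted sixteenth note = 3; dotted quarter = 12.
Total: 3 + 2 + 4 + 8 + 3 + 12 = 32.
Remaining: 80 − 32 = 48 thirty-second notes, which is a dotted whole note.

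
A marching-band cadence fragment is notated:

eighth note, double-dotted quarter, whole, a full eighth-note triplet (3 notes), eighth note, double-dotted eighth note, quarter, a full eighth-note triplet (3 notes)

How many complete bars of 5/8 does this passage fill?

4

One bar of 5/8 = 20 thirty-second notes.
Convert each value to thirty-second notes: eighth note = 4; double-dotted quarter = 14; whole = 32; a full eighth-note triplet (3 notes) (three triplet eighths span one quarter) = 8; eighth note = 4; double-dotted eighth note = 7; quarter = 8; a full eighth-note triplet (3 notes) (three triplet eighths span one quarter) = 8.
Sum: 4 + 14 + 32 + 8 + 4 + 7 + 8 + 8 = 85.
85 ÷ 20 = 4 complete bars with 5 left over.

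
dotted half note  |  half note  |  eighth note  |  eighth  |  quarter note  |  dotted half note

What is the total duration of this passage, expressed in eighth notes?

Express everything in eighth notes: dotted half note = 6; half note = 4; eighth note = 1; eighth = 1; quarter note = 2; dotted half note = 6.
Sum: 6 + 4 + 1 + 1 + 2 + 6 = 20 eighth notes.

20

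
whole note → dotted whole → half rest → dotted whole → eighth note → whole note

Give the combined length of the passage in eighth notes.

45

Express everything in eighth notes: whole note = 8; dotted whole = 12; half rest = 4; dotted whole = 12; eighth note = 1; whole note = 8.
Altogether 8 + 12 + 4 + 12 + 1 + 8 = 45 eighth notes.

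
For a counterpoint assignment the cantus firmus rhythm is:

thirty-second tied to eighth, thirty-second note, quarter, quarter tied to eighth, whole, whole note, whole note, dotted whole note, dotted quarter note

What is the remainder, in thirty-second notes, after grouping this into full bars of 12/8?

One bar of 12/8 = 48 thirty-second notes.
In thirty-second notes: thirty-second tied to eighth (thirty-second + eighth) = 5; thirty-second note = 1; quarter = 8; quarter tied to eighth (quarter + eighth) = 12; whole = 32; whole note = 32; whole note = 32; dotted whole note = 48; dotted quarter note = 12.
Total: 5 + 1 + 8 + 12 + 32 + 32 + 32 + 48 + 12 = 182.
182 ÷ 48 = 3 complete bars with 38 thirty-second notes remaining.

38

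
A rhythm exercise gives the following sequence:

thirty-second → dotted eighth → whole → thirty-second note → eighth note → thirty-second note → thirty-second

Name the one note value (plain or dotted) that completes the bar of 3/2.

The bar of 3/2 = 48 thirty-second notes.
Express everything in thirty-second notes: thirty-second = 1; dotted eighth = 6; whole = 32; thirty-second note = 1; eighth note = 4; thirty-second note = 1; thirty-second = 1.
Sum: 1 + 6 + 32 + 1 + 4 + 1 + 1 = 46.
Remaining: 48 − 46 = 2 thirty-second notes, which is a sixteenth note.

sixteenth note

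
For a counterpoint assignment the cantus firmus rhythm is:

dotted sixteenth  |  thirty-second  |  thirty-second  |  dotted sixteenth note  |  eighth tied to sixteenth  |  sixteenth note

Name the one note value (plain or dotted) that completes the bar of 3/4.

quarter note

The bar of 3/4 = 24 thirty-second notes.
Convert each value to thirty-second notes: dotted sixteenth = 3; thirty-second = 1; thirty-second = 1; dotted sixteenth note = 3; eighth tied to sixteenth (eighth + sixteenth) = 6; sixteenth note = 2.
Altogether 3 + 1 + 1 + 3 + 6 + 2 = 16.
Remaining: 24 − 16 = 8 thirty-second notes, which is a quarter note.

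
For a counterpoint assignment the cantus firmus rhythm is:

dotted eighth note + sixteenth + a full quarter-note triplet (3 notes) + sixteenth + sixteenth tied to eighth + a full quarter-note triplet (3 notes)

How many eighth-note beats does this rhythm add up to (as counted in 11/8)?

12

One eighth-note beat = 2 sixteenth notes.
Express everything in sixteenth notes: dotted eighth note = 3; sixteenth = 1; a full quarter-note triplet (3 notes) (three triplet quarters span one half) = 8; sixteenth = 1; sixteenth tied to eighth (sixteenth + eighth) = 3; a full quarter-note triplet (3 notes) (three triplet quarters span one half) = 8.
Altogether 3 + 1 + 8 + 1 + 3 + 8 = 24.
24 ÷ 2 = 12 beats.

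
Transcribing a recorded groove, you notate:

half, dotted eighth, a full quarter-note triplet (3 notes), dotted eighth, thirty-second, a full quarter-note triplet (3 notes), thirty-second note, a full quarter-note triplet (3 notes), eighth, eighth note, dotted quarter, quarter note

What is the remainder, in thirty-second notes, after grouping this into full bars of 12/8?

One bar of 12/8 = 48 thirty-second notes.
In thirty-second notes: half = 16; dotted eighth = 6; a full quarter-note triplet (3 notes) (three triplet quarters span one half) = 16; dotted eighth = 6; thirty-second = 1; a full quarter-note triplet (3 notes) (three triplet quarters span one half) = 16; thirty-second note = 1; a full quarter-note triplet (3 notes) (three triplet quarters span one half) = 16; eighth = 4; eighth note = 4; dotted quarter = 12; quarter note = 8.
Altogether 16 + 6 + 16 + 6 + 1 + 16 + 1 + 16 + 4 + 4 + 12 + 8 = 106.
106 ÷ 48 = 2 complete bars with 10 thirty-second notes remaining.

10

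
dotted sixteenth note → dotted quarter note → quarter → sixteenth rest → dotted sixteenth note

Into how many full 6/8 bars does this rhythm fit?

1

One bar of 6/8 = 24 thirty-second notes.
Working in thirty-second notes: dotted sixteenth note = 3; dotted quarter note = 12; quarter = 8; sixteenth rest = 2; dotted sixteenth note = 3.
Adding: 3 + 12 + 8 + 2 + 3 = 28.
28 ÷ 24 = 1 complete bar with 4 left over.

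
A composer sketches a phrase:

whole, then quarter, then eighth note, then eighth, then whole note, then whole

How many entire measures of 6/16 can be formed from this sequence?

One bar of 6/16 = 3 eighth notes.
Convert each value to eighth notes: whole = 8; quarter = 2; eighth note = 1; eighth = 1; whole note = 8; whole = 8.
Altogether 8 + 2 + 1 + 1 + 8 + 8 = 28.
28 ÷ 3 = 9 complete bars with 1 left over.

9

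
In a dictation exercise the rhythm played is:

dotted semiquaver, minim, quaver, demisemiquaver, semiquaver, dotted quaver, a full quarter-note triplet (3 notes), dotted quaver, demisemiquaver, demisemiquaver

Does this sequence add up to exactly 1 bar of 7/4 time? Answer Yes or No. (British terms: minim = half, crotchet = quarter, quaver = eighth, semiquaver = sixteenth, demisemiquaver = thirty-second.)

One bar of 7/4 = 56 thirty-second notes.
In thirty-second notes: dotted semiquaver = 3; minim = 16; quaver = 4; demisemiquaver = 1; semiquaver = 2; dotted quaver = 6; a full quarter-note triplet (3 notes) (three triplet quarters span one half) = 16; dotted quaver = 6; demisemiquaver = 1; demisemiquaver = 1.
Total: 3 + 16 + 4 + 1 + 2 + 6 + 16 + 6 + 1 + 1 = 56.
56 equals 56, so the answer is Yes.

Yes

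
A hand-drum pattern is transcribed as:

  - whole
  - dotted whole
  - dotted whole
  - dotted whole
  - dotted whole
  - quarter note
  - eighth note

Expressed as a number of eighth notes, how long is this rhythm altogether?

Express everything in eighth notes: whole = 8; dotted whole = 12; dotted whole = 12; dotted whole = 12; dotted whole = 12; quarter note = 2; eighth note = 1.
Adding: 8 + 12 + 12 + 12 + 12 + 2 + 1 = 59 eighth notes.

59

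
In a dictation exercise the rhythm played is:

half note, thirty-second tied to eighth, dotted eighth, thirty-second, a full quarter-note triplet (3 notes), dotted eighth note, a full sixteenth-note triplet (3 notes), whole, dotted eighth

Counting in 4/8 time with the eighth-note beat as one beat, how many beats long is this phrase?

One eighth-note beat = 4 thirty-second notes.
Express everything in thirty-second notes: half note = 16; thirty-second tied to eighth (thirty-second + eighth) = 5; dotted eighth = 6; thirty-second = 1; a full quarter-note triplet (3 notes) (three triplet quarters span one half) = 16; dotted eighth note = 6; a full sixteenth-note triplet (3 notes) (three triplet sixteenths span one eighth) = 4; whole = 32; dotted eighth = 6.
Total: 16 + 5 + 6 + 1 + 16 + 6 + 4 + 32 + 6 = 92.
92 ÷ 4 = 23 beats.

23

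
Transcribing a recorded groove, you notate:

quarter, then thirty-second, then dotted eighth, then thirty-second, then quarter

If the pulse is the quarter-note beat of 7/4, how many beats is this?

One quarter-note beat = 8 thirty-second notes.
Express everything in thirty-second notes: quarter = 8; thirty-second = 1; dotted eighth = 6; thirty-second = 1; quarter = 8.
Total: 8 + 1 + 6 + 1 + 8 = 24.
24 ÷ 8 = 3 beats.

3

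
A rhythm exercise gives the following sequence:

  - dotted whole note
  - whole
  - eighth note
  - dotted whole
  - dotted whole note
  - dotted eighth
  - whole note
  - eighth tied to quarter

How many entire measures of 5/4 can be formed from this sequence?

One bar of 5/4 = 20 sixteenth notes.
Convert each value to sixteenth notes: dotted whole note = 24; whole = 16; eighth note = 2; dotted whole = 24; dotted whole note = 24; dotted eighth = 3; whole note = 16; eighth tied to quarter (eighth + quarter) = 6.
Adding: 24 + 16 + 2 + 24 + 24 + 3 + 16 + 6 = 115.
115 ÷ 20 = 5 complete bars with 15 left over.

5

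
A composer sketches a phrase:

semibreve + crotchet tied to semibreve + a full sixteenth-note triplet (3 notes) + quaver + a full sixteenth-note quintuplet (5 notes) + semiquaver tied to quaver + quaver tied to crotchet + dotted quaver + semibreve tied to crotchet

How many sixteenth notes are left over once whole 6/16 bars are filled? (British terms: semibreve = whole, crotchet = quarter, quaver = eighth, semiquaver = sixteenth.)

One bar of 6/16 = 6 sixteenth notes.
Working in sixteenth notes: semibreve = 16; crotchet tied to semibreve (crotchet + semibreve) = 20; a full sixteenth-note triplet (3 notes) (three triplet sixteenths span one eighth) = 2; quaver = 2; a full sixteenth-note quintuplet (5 notes) (five quintuplet sixteenths span one quarter) = 4; semiquaver tied to quaver (semiquaver + quaver) = 3; quaver tied to crotchet (quaver + crotchet) = 6; dotted quaver = 3; semibreve tied to crotchet (semibreve + crotchet) = 20.
Adding: 16 + 20 + 2 + 2 + 4 + 3 + 6 + 3 + 20 = 76.
76 ÷ 6 = 12 complete bars with 4 sixteenth notes remaining.

4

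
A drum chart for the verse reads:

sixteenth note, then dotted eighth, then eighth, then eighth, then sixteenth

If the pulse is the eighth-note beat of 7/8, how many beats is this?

4.5

One eighth-note beat = 2 sixteenth notes.
Express everything in sixteenth notes: sixteenth note = 1; dotted eighth = 3; eighth = 2; eighth = 2; sixteenth = 1.
Sum: 1 + 3 + 2 + 2 + 1 = 9.
9 ÷ 2 = 4.5 beats.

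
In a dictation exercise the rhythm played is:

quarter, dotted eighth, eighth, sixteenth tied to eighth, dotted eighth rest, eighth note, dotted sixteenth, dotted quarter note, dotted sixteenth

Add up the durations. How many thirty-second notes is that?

52

Express everything in thirty-second notes: quarter = 8; dotted eighth = 6; eighth = 4; sixteenth tied to eighth (sixteenth + eighth) = 6; dotted eighth rest = 6; eighth note = 4; dotted sixteenth = 3; dotted quarter note = 12; dotted sixteenth = 3.
Adding: 8 + 6 + 4 + 6 + 6 + 4 + 3 + 12 + 3 = 52 thirty-second notes.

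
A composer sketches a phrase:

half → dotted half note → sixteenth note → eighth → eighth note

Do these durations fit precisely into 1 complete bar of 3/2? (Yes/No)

One bar of 3/2 = 24 sixteenth notes.
Convert each value to sixteenth notes: half = 8; dotted half note = 12; sixteenth note = 1; eighth = 2; eighth note = 2.
Altogether 8 + 12 + 1 + 2 + 2 = 25.
25 exceeds 24, so the answer is No.

No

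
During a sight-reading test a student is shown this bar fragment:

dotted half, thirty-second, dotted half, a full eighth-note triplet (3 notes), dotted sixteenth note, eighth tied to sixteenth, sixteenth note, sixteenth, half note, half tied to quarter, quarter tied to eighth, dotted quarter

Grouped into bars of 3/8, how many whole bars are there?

11

One bar of 3/8 = 12 thirty-second notes.
Each duration in thirty-second notes: dotted half = 24; thirty-second = 1; dotted half = 24; a full eighth-note triplet (3 notes) (three triplet eighths span one quarter) = 8; dotted sixteenth note = 3; eighth tied to sixteenth (eighth + sixteenth) = 6; sixteenth note = 2; sixteenth = 2; half note = 16; half tied to quarter (half + quarter) = 24; quarter tied to eighth (quarter + eighth) = 12; dotted quarter = 12.
Altogether 24 + 1 + 24 + 8 + 3 + 6 + 2 + 2 + 16 + 24 + 12 + 12 = 134.
134 ÷ 12 = 11 complete bars with 2 left over.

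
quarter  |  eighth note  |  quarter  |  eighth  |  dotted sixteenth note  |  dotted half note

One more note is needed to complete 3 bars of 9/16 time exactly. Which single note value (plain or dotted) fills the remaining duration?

dotted sixteenth note

3 bars of 9/16 = 54 thirty-second notes.
In thirty-second notes: quarter = 8; eighth note = 4; quarter = 8; eighth = 4; dotted sixteenth note = 3; dotted half note = 24.
Adding: 8 + 4 + 8 + 4 + 3 + 24 = 51.
Remaining: 54 − 51 = 3 thirty-second notes, which is a dotted sixteenth note.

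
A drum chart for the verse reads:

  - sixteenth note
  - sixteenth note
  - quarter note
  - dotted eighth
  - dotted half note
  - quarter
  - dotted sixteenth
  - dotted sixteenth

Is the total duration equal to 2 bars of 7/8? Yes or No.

One bar of 7/8 = 28 thirty-second notes, so 2 bars = 56.
Each duration in thirty-second notes: sixteenth note = 2; sixteenth note = 2; quarter note = 8; dotted eighth = 6; dotted half note = 24; quarter = 8; dotted sixteenth = 3; dotted sixteenth = 3.
Sum: 2 + 2 + 8 + 6 + 24 + 8 + 3 + 3 = 56.
56 equals 56, so the answer is Yes.

Yes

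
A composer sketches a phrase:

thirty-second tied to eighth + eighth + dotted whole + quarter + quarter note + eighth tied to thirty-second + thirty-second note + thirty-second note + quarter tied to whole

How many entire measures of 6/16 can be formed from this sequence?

10

One bar of 6/16 = 12 thirty-second notes.
Express everything in thirty-second notes: thirty-second tied to eighth (thirty-second + eighth) = 5; eighth = 4; dotted whole = 48; quarter = 8; quarter note = 8; eighth tied to thirty-second (eighth + thirty-second) = 5; thirty-second note = 1; thirty-second note = 1; quarter tied to whole (quarter + whole) = 40.
Adding: 5 + 4 + 48 + 8 + 8 + 5 + 1 + 1 + 40 = 120.
120 ÷ 12 = 10 complete bars with 0 left over.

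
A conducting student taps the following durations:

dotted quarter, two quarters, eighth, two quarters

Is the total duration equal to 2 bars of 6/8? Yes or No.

Yes

One bar of 6/8 = 6 eighth notes, so 2 bars = 12.
Each duration in eighth notes: dotted quarter = 3; quarter = 2; quarter = 2; eighth = 1; quarter = 2; quarter = 2.
Adding: 3 + 2 + 2 + 1 + 2 + 2 = 12.
12 equals 12, so the answer is Yes.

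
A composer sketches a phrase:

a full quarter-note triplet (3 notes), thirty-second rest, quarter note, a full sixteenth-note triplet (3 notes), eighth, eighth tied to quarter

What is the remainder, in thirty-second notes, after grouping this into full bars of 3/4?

One bar of 3/4 = 24 thirty-second notes.
Express everything in thirty-second notes: a full quarter-note triplet (3 notes) (three triplet quarters span one half) = 16; thirty-second rest = 1; quarter note = 8; a full sixteenth-note triplet (3 notes) (three triplet sixteenths span one eighth) = 4; eighth = 4; eighth tied to quarter (eighth + quarter) = 12.
Adding: 16 + 1 + 8 + 4 + 4 + 12 = 45.
45 ÷ 24 = 1 complete bar with 21 thirty-second notes remaining.

21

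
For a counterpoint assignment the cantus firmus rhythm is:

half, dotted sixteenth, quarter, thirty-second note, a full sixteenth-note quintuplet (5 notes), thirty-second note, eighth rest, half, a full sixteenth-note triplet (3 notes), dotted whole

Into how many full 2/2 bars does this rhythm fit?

3

One bar of 2/2 = 32 thirty-second notes.
Each duration in thirty-second notes: half = 16; dotted sixteenth = 3; quarter = 8; thirty-second note = 1; a full sixteenth-note quintuplet (5 notes) (five quintuplet sixteenths span one quarter) = 8; thirty-second note = 1; eighth rest = 4; half = 16; a full sixteenth-note triplet (3 notes) (three triplet sixteenths span one eighth) = 4; dotted whole = 48.
Adding: 16 + 3 + 8 + 1 + 8 + 1 + 4 + 16 + 4 + 48 = 109.
109 ÷ 32 = 3 complete bars with 13 left over.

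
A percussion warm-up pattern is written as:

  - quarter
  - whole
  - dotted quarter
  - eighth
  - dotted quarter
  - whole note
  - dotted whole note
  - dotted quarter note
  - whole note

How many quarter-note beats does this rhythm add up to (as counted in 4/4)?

24

One quarter-note beat = 2 eighth notes.
Each duration in eighth notes: quarter = 2; whole = 8; dotted quarter = 3; eighth = 1; dotted quarter = 3; whole note = 8; dotted whole note = 12; dotted quarter note = 3; whole note = 8.
Altogether 2 + 8 + 3 + 1 + 3 + 8 + 12 + 3 + 8 = 48.
48 ÷ 2 = 24 beats.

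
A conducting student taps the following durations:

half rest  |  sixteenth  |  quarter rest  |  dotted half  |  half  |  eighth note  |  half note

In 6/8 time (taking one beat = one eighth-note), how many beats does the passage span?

One eighth-note beat = 2 sixteenth notes.
Working in sixteenth notes: half rest = 8; sixteenth = 1; quarter rest = 4; dotted half = 12; half = 8; eighth note = 2; half note = 8.
Sum: 8 + 1 + 4 + 12 + 8 + 2 + 8 = 43.
43 ÷ 2 = 21.5 beats.

21.5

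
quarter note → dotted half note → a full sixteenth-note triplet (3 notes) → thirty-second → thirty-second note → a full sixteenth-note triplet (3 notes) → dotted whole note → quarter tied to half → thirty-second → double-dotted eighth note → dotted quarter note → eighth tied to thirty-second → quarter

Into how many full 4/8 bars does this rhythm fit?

One bar of 4/8 = 16 thirty-second notes.
In thirty-second notes: quarter note = 8; dotted half note = 24; a full sixteenth-note triplet (3 notes) (three triplet sixteenths span one eighth) = 4; thirty-second = 1; thirty-second note = 1; a full sixteenth-note triplet (3 notes) (three triplet sixteenths span one eighth) = 4; dotted whole note = 48; quarter tied to half (quarter + half) = 24; thirty-second = 1; double-dotted eighth note = 7; dotted quarter note = 12; eighth tied to thirty-second (eighth + thirty-second) = 5; quarter = 8.
Total: 8 + 24 + 4 + 1 + 1 + 4 + 48 + 24 + 1 + 7 + 12 + 5 + 8 = 147.
147 ÷ 16 = 9 complete bars with 3 left over.

9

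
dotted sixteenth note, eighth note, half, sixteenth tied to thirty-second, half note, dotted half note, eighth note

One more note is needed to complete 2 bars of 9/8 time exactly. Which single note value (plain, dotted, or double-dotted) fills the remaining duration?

2 bars of 9/8 = 72 thirty-second notes.
Express everything in thirty-second notes: dotted sixteenth note = 3; eighth note = 4; half = 16; sixteenth tied to thirty-second (sixteenth + thirty-second) = 3; half note = 16; dotted half note = 24; eighth note = 4.
Sum: 3 + 4 + 16 + 3 + 16 + 24 + 4 = 70.
Remaining: 72 − 70 = 2 thirty-second notes, which is a sixteenth note.

sixteenth note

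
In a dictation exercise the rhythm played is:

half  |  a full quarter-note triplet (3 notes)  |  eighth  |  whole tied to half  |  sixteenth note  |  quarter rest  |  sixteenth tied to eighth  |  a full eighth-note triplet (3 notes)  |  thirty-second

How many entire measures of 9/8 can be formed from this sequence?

One bar of 9/8 = 36 thirty-second notes.
Each duration in thirty-second notes: half = 16; a full quarter-note triplet (3 notes) (three triplet quarters span one half) = 16; eighth = 4; whole tied to half (whole + half) = 48; sixteenth note = 2; quarter rest = 8; sixteenth tied to eighth (sixteenth + eighth) = 6; a full eighth-note triplet (3 notes) (three triplet eighths span one quarter) = 8; thirty-second = 1.
Altogether 16 + 16 + 4 + 48 + 2 + 8 + 6 + 8 + 1 = 109.
109 ÷ 36 = 3 complete bars with 1 left over.

3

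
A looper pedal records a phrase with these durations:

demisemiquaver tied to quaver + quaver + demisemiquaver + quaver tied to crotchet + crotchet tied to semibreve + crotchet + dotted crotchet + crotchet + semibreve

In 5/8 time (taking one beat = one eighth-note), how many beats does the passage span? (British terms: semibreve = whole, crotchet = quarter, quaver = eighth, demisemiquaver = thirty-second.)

30.5

One eighth-note beat = 4 thirty-second notes.
Working in thirty-second notes: demisemiquaver tied to quaver (demisemiquaver + quaver) = 5; quaver = 4; demisemiquaver = 1; quaver tied to crotchet (quaver + crotchet) = 12; crotchet tied to semibreve (crotchet + semibreve) = 40; crotchet = 8; dotted crotchet = 12; crotchet = 8; semibreve = 32.
Adding: 5 + 4 + 1 + 12 + 40 + 8 + 12 + 8 + 32 = 122.
122 ÷ 4 = 30.5 beats.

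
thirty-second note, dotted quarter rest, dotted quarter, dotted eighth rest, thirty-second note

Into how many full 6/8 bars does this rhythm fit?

1

One bar of 6/8 = 24 thirty-second notes.
Express everything in thirty-second notes: thirty-second note = 1; dotted quarter rest = 12; dotted quarter = 12; dotted eighth rest = 6; thirty-second note = 1.
Adding: 1 + 12 + 12 + 6 + 1 = 32.
32 ÷ 24 = 1 complete bar with 8 left over.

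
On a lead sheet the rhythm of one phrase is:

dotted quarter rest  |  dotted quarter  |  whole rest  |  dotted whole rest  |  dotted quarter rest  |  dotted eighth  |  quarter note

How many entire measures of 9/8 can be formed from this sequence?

One bar of 9/8 = 18 sixteenth notes.
Each duration in sixteenth notes: dotted quarter rest = 6; dotted quarter = 6; whole rest = 16; dotted whole rest = 24; dotted quarter rest = 6; dotted eighth = 3; quarter note = 4.
Adding: 6 + 6 + 16 + 24 + 6 + 3 + 4 = 65.
65 ÷ 18 = 3 complete bars with 11 left over.

3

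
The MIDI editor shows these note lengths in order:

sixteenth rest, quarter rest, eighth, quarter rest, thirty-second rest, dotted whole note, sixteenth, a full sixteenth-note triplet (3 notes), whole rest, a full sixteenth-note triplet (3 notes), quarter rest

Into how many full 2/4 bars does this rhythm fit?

7

One bar of 2/4 = 16 thirty-second notes.
Working in thirty-second notes: sixteenth rest = 2; quarter rest = 8; eighth = 4; quarter rest = 8; thirty-second rest = 1; dotted whole note = 48; sixteenth = 2; a full sixteenth-note triplet (3 notes) (three triplet sixteenths span one eighth) = 4; whole rest = 32; a full sixteenth-note triplet (3 notes) (three triplet sixteenths span one eighth) = 4; quarter rest = 8.
Total: 2 + 8 + 4 + 8 + 1 + 48 + 2 + 4 + 32 + 4 + 8 = 121.
121 ÷ 16 = 7 complete bars with 9 left over.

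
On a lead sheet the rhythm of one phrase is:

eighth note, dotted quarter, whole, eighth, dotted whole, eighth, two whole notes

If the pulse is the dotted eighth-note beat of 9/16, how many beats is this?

28

One dotted eighth-note beat = 3 sixteenth notes.
Convert each value to sixteenth notes: eighth note = 2; dotted quarter = 6; whole = 16; eighth = 2; dotted whole = 24; eighth = 2; whole note = 16; whole note = 16.
Total: 2 + 6 + 16 + 2 + 24 + 2 + 16 + 16 = 84.
84 ÷ 3 = 28 beats.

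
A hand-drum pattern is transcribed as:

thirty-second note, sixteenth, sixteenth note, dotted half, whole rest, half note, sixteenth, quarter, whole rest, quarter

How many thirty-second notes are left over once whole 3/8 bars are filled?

7

One bar of 3/8 = 12 thirty-second notes.
Express everything in thirty-second notes: thirty-second note = 1; sixteenth = 2; sixteenth note = 2; dotted half = 24; whole rest = 32; half note = 16; sixteenth = 2; quarter = 8; whole rest = 32; quarter = 8.
Altogether 1 + 2 + 2 + 24 + 32 + 16 + 2 + 8 + 32 + 8 = 127.
127 ÷ 12 = 10 complete bars with 7 thirty-second notes remaining.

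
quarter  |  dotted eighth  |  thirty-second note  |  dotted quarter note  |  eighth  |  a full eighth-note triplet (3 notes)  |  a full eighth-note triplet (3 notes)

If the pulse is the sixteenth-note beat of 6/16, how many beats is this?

One sixteenth-note beat = 2 thirty-second notes.
Convert each value to thirty-second notes: quarter = 8; dotted eighth = 6; thirty-second note = 1; dotted quarter note = 12; eighth = 4; a full eighth-note triplet (3 notes) (three triplet eighths span one quarter) = 8; a full eighth-note triplet (3 notes) (three triplet eighths span one quarter) = 8.
Sum: 8 + 6 + 1 + 12 + 4 + 8 + 8 = 47.
47 ÷ 2 = 23.5 beats.

23.5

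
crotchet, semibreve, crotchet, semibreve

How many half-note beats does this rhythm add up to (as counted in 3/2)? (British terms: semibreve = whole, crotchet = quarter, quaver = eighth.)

5

One half-note beat = 2 quarter notes.
Working in quarter notes: crotchet = 1; semibreve = 4; crotchet = 1; semibreve = 4.
Sum: 1 + 4 + 1 + 4 = 10.
10 ÷ 2 = 5 beats.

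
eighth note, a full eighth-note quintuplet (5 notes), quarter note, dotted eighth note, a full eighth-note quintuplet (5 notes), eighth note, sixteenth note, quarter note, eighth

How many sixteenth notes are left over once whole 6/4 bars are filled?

10

One bar of 6/4 = 24 sixteenth notes.
Each duration in sixteenth notes: eighth note = 2; a full eighth-note quintuplet (5 notes) (five quintuplet eighths span one half) = 8; quarter note = 4; dotted eighth note = 3; a full eighth-note quintuplet (5 notes) (five quintuplet eighths span one half) = 8; eighth note = 2; sixteenth note = 1; quarter note = 4; eighth = 2.
Adding: 2 + 8 + 4 + 3 + 8 + 2 + 1 + 4 + 2 = 34.
34 ÷ 24 = 1 complete bar with 10 sixteenth notes remaining.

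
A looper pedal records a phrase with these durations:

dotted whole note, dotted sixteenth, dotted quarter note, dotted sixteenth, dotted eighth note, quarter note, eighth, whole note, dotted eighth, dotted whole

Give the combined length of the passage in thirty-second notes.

Working in thirty-second notes: dotted whole note = 48; dotted sixteenth = 3; dotted quarter note = 12; dotted sixteenth = 3; dotted eighth note = 6; quarter note = 8; eighth = 4; whole note = 32; dotted eighth = 6; dotted whole = 48.
Adding: 48 + 3 + 12 + 3 + 6 + 8 + 4 + 32 + 6 + 48 = 170 thirty-second notes.

170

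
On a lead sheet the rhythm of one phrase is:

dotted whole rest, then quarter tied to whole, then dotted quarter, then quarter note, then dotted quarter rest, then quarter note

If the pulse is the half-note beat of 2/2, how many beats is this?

One half-note beat = 4 eighth notes.
Working in eighth notes: dotted whole rest = 12; quarter tied to whole (quarter + whole) = 10; dotted quarter = 3; quarter note = 2; dotted quarter rest = 3; quarter note = 2.
Altogether 12 + 10 + 3 + 2 + 3 + 2 = 32.
32 ÷ 4 = 8 beats.

8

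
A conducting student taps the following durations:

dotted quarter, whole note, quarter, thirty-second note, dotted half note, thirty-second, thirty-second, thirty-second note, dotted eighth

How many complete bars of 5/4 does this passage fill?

2

One bar of 5/4 = 40 thirty-second notes.
Each duration in thirty-second notes: dotted quarter = 12; whole note = 32; quarter = 8; thirty-second note = 1; dotted half note = 24; thirty-second = 1; thirty-second = 1; thirty-second note = 1; dotted eighth = 6.
Total: 12 + 32 + 8 + 1 + 24 + 1 + 1 + 1 + 6 = 86.
86 ÷ 40 = 2 complete bars with 6 left over.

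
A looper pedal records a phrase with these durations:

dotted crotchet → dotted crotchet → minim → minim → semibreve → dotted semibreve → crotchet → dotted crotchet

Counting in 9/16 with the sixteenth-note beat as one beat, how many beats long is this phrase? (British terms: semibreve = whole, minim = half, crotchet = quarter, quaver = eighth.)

78

One sixteenth-note beat = 2 thirty-second notes.
Express everything in thirty-second notes: dotted crotchet = 12; dotted crotchet = 12; minim = 16; minim = 16; semibreve = 32; dotted semibreve = 48; crotchet = 8; dotted crotchet = 12.
Total: 12 + 12 + 16 + 16 + 32 + 48 + 8 + 12 = 156.
156 ÷ 2 = 78 beats.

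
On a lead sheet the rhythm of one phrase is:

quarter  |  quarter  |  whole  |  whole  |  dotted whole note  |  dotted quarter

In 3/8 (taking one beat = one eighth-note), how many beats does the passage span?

One eighth-note beat = 2 sixteenth notes.
Each duration in sixteenth notes: quarter = 4; quarter = 4; whole = 16; whole = 16; dotted whole note = 24; dotted quarter = 6.
Total: 4 + 4 + 16 + 16 + 24 + 6 = 70.
70 ÷ 2 = 35 beats.

35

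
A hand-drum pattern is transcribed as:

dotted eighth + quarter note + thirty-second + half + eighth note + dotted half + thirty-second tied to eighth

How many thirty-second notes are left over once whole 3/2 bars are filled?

One bar of 3/2 = 48 thirty-second notes.
In thirty-second notes: dotted eighth = 6; quarter note = 8; thirty-second = 1; half = 16; eighth note = 4; dotted half = 24; thirty-second tied to eighth (thirty-second + eighth) = 5.
Adding: 6 + 8 + 1 + 16 + 4 + 24 + 5 = 64.
64 ÷ 48 = 1 complete bar with 16 thirty-second notes remaining.

16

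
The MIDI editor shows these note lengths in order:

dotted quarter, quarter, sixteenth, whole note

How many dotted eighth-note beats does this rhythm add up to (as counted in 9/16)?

One dotted eighth-note beat = 3 sixteenth notes.
Working in sixteenth notes: dotted quarter = 6; quarter = 4; sixteenth = 1; whole note = 16.
Adding: 6 + 4 + 1 + 16 = 27.
27 ÷ 3 = 9 beats.

9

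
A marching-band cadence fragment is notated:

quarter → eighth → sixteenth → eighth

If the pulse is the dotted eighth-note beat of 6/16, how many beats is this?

One dotted eighth-note beat = 3 sixteenth notes.
Express everything in sixteenth notes: quarter = 4; eighth = 2; sixteenth = 1; eighth = 2.
Altogether 4 + 2 + 1 + 2 = 9.
9 ÷ 3 = 3 beats.

3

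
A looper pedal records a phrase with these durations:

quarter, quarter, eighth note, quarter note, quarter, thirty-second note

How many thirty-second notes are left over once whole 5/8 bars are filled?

17

One bar of 5/8 = 20 thirty-second notes.
In thirty-second notes: quarter = 8; quarter = 8; eighth note = 4; quarter note = 8; quarter = 8; thirty-second note = 1.
Total: 8 + 8 + 4 + 8 + 8 + 1 = 37.
37 ÷ 20 = 1 complete bar with 17 thirty-second notes remaining.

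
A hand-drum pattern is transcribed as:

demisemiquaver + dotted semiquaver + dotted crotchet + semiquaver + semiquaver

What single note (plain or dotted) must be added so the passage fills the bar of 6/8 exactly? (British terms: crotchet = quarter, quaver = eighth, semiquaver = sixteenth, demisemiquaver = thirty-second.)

eighth note

The bar of 6/8 = 24 thirty-second notes.
Convert each value to thirty-second notes: demisemiquaver = 1; dotted semiquaver = 3; dotted crotchet = 12; semiquaver = 2; semiquaver = 2.
Adding: 1 + 3 + 12 + 2 + 2 = 20.
Remaining: 24 − 20 = 4 thirty-second notes, which is a eighth note.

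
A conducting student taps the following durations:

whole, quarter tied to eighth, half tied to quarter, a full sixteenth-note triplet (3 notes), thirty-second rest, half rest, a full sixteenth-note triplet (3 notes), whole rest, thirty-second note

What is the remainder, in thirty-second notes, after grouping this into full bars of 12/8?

30

One bar of 12/8 = 48 thirty-second notes.
Working in thirty-second notes: whole = 32; quarter tied to eighth (quarter + eighth) = 12; half tied to quarter (half + quarter) = 24; a full sixteenth-note triplet (3 notes) (three triplet sixteenths span one eighth) = 4; thirty-second rest = 1; half rest = 16; a full sixteenth-note triplet (3 notes) (three triplet sixteenths span one eighth) = 4; whole rest = 32; thirty-second note = 1.
Sum: 32 + 12 + 24 + 4 + 1 + 16 + 4 + 32 + 1 = 126.
126 ÷ 48 = 2 complete bars with 30 thirty-second notes remaining.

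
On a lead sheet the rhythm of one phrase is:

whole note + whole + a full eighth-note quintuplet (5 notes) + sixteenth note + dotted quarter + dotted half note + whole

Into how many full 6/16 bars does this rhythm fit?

12

One bar of 6/16 = 6 sixteenth notes.
In sixteenth notes: whole note = 16; whole = 16; a full eighth-note quintuplet (5 notes) (five quintuplet eighths span one half) = 8; sixteenth note = 1; dotted quarter = 6; dotted half note = 12; whole = 16.
Total: 16 + 16 + 8 + 1 + 6 + 12 + 16 = 75.
75 ÷ 6 = 12 complete bars with 3 left over.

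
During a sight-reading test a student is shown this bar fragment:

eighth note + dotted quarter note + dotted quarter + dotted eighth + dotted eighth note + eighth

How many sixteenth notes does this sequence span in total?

22

In sixteenth notes: eighth note = 2; dotted quarter note = 6; dotted quarter = 6; dotted eighth = 3; dotted eighth note = 3; eighth = 2.
Sum: 2 + 6 + 6 + 3 + 3 + 2 = 22 sixteenth notes.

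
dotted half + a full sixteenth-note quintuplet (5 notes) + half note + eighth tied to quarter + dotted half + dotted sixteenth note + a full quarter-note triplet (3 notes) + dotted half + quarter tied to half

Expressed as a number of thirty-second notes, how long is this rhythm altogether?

151

Express everything in thirty-second notes: dotted half = 24; a full sixteenth-note quintuplet (5 notes) (five quintuplet sixteenths span one quarter) = 8; half note = 16; eighth tied to quarter (eighth + quarter) = 12; dotted half = 24; dotted sixteenth note = 3; a full quarter-note triplet (3 notes) (three triplet quarters span one half) = 16; dotted half = 24; quarter tied to half (quarter + half) = 24.
Adding: 24 + 8 + 16 + 12 + 24 + 3 + 16 + 24 + 24 = 151 thirty-second notes.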